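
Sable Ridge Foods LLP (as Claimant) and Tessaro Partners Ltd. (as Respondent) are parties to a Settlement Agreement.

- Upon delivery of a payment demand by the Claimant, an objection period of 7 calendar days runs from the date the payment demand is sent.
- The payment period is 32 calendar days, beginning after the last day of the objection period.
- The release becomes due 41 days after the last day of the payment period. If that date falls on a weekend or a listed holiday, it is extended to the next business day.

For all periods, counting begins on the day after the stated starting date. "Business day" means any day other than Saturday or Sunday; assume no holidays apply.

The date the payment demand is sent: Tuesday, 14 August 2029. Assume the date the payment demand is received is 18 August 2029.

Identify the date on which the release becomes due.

The last day of the objection period: 14 August 2029 + 7 days = 21 August 2029.
The last day of the payment period: 21 August 2029 + 32 days = 22 September 2029.
The date on which the release becomes due: 22 September 2029 + 41 days = 2 November 2029. 2 November 2029 is a Friday, so no roll-forward applies.

2 November 2029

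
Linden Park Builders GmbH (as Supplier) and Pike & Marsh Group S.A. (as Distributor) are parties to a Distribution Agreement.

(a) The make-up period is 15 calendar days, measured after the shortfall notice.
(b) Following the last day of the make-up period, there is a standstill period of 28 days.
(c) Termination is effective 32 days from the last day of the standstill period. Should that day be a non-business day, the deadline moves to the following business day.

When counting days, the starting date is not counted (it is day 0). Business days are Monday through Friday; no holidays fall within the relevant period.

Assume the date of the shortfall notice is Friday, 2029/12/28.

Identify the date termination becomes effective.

Adding 15 calendar days to 2029/12/28 gives 2030/01/12, which is the last day of the make-up period.
The last day of the standstill period: 28 calendar days after 2030/01/12 is 2030/02/09.
The date termination becomes effective: 2030/02/09 + 32 days = 2030/03/13. 2030/03/13 is a Wednesday, so no roll-forward applies.

2030/03/13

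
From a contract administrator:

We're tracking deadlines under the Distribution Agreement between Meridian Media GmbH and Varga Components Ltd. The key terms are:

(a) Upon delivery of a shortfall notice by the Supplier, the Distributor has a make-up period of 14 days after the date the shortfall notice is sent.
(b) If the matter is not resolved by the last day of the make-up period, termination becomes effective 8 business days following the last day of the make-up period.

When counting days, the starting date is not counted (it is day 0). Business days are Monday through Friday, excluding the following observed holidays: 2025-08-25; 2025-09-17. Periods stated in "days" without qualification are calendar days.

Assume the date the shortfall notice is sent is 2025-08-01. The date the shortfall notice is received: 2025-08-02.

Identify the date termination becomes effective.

2025-08-28

The last day of the make-up period: 2025-08-01 + 14 days = 2025-08-15.
From Friday, 2025-08-15, 8 business days (Aug 18, Aug 19, Aug 20, Aug 21, Aug 22, Aug 26, Aug 27, Aug 28, skipping weekends and the listed holiday on Aug 25) brings us to Thursday, 2025-08-28, which is the date termination becomes effective.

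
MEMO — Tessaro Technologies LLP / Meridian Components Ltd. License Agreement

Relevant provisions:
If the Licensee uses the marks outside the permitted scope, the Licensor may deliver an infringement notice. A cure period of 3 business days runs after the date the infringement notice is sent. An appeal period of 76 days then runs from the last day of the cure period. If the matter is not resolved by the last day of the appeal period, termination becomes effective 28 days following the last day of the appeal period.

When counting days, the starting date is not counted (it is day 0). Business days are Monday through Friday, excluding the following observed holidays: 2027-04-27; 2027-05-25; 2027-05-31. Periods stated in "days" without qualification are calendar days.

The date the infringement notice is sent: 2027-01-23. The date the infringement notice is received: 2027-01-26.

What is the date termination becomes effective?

2027-05-11

The last day of the cure period: 3 business days after Saturday, 2027-01-23, skipping weekends — Jan 25, Jan 26, Jan 27 — lands on Wednesday, 2027-01-27.
The last day of the appeal period: 76 calendar days after 2027-01-27 is 2027-04-13.
Adding 28 calendar days to 2027-04-13 gives 2027-05-11, which is the date termination becomes effective.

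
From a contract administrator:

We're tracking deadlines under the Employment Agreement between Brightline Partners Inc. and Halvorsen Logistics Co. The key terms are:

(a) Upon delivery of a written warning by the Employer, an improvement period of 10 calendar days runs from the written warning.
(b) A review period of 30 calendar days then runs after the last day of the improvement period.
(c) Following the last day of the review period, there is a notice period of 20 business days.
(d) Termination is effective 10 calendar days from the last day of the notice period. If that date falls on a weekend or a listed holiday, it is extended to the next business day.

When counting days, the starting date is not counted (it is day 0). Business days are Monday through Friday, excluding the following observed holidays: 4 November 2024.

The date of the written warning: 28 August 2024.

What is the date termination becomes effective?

Adding 10 calendar days to 28 August 2024 gives 7 September 2024, which is the last day of the improvement period.
The last day of the review period: 30 calendar days after 7 September 2024 is 7 October 2024.
From Monday, 7 October 2024, 20 business days (Oct 8, Oct 9, Oct 10, Oct 11, …, Oct 31, Nov 1, Nov 5, skipping weekends and the listed holiday on Nov 4) brings us to Tuesday, 5 November 2024, which is the last day of the notice period.
Adding 10 calendar days to 5 November 2024 gives 15 November 2024, which is the date termination becomes effective. 15 November 2024 is a Friday and is not a listed holiday, so no roll-forward applies.

15 November 2024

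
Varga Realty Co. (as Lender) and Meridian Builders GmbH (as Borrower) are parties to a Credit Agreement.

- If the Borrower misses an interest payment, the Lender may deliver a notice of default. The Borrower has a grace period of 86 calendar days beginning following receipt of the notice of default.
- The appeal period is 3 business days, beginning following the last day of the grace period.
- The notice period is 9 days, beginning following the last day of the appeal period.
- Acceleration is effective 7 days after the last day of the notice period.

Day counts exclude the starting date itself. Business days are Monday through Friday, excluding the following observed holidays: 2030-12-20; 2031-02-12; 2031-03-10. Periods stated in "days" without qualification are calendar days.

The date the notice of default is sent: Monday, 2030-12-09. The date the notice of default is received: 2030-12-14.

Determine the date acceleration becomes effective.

The last day of the grace period: 86 calendar days after 2030-12-14 is 2031-03-10.
From Monday, 2031-03-10, 3 business days (Mar 11, Mar 12, Mar 13, skipping weekends) brings us to Thursday, 2031-03-13, which is the last day of the appeal period.
The last day of the notice period: 9 calendar days after 2031-03-13 is 2031-03-22.
Adding 7 calendar days to 2031-03-22 gives 2031-03-29, which is the date acceleration becomes effective.

2031-03-29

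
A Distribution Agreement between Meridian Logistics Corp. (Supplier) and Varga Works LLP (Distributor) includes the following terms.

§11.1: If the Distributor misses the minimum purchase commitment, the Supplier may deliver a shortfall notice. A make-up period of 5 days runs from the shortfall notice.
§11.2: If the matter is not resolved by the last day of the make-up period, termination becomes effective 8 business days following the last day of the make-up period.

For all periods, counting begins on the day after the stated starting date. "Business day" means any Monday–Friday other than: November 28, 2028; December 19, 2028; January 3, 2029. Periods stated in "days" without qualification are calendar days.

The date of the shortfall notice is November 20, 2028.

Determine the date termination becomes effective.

December 7, 2028

The last day of the make-up period: November 20, 2028 + 5 days = November 25, 2028.
From Saturday, November 25, 2028, 8 business days (Nov 27, Nov 29, Nov 30, Dec 1, Dec 4, Dec 5, Dec 6, Dec 7, skipping weekends and the listed holiday on Nov 28) brings us to Thursday, December 7, 2028, which is the date termination becomes effective.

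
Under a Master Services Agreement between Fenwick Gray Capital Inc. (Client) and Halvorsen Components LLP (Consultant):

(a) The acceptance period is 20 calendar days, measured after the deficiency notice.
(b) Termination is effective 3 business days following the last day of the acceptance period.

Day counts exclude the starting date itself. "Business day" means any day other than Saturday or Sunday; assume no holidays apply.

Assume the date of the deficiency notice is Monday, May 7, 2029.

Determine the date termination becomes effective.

The last day of the acceptance period: 20 calendar days after May 7, 2029 is May 27, 2029.
From Sunday, May 27, 2029, 3 business days (May 28, May 29, May 30, skipping weekends) brings us to Wednesday, May 30, 2029, which is the date termination becomes effective.

May 30, 2029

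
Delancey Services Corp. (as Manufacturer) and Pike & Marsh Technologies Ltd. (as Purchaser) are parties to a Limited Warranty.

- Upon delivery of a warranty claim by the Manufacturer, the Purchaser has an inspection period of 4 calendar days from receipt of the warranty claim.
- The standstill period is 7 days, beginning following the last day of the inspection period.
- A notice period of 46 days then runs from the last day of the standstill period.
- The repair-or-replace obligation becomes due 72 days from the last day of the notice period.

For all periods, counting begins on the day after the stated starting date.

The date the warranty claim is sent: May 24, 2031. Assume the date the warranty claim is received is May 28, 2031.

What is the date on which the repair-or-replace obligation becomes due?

The last day of the inspection period: May 28, 2031 + 4 days = Jun 1, 2031.
The last day of the standstill period: 7 calendar days after Jun 1, 2031 is Jun 8, 2031.
The last day of the notice period: Jun 8, 2031 + 46 days = Jul 24, 2031.
The date on which the repair-or-replace obligation becomes due: 72 calendar days after Jul 24, 2031 is Oct 4, 2031.

Oct 4, 2031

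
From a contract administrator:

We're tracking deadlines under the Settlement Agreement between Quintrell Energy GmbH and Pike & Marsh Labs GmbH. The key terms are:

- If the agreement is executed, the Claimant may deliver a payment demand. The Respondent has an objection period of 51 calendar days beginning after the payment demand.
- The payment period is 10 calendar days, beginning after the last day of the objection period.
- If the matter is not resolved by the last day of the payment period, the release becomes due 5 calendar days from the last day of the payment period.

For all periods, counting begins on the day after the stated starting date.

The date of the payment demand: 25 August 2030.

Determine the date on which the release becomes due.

The last day of the objection period: 51 calendar days after 25 August 2030 is 15 October 2030.
Adding 10 calendar days to 15 October 2030 gives 25 October 2030, which is the last day of the payment period.
The date on which the release becomes due: 5 calendar days after 25 October 2030 is 30 October 2030.

30 October 2030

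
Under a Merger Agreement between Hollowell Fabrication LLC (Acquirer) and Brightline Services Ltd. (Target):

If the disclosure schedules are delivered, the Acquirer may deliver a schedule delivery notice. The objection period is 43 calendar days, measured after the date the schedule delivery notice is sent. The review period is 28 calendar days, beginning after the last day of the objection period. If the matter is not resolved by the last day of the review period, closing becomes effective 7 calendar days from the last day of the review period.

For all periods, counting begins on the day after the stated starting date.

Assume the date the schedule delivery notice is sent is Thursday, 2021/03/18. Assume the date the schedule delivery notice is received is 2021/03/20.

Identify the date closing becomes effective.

2021/06/04

Adding 43 calendar days to 2021/03/18 gives 2021/04/30, which is the last day of the objection period.
Adding 28 calendar days to 2021/04/30 gives 2021/05/28, which is the last day of the review period.
Adding 7 calendar days to 2021/05/28 gives 2021/06/04, which is the date closing becomes effective.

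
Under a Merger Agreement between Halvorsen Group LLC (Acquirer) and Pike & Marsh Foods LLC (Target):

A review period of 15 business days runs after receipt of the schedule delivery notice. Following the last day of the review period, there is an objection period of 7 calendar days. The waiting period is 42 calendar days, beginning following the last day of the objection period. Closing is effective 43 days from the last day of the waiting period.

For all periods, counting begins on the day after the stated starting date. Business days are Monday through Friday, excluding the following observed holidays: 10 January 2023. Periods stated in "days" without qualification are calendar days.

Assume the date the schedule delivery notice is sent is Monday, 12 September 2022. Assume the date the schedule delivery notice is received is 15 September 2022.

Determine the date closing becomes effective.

6 January 2023

The last day of the review period: counting 15 business days from Thursday, 15 September 2022 (Sep 16, Sep 19, Sep 20, Sep 21, …, Oct 4, Oct 5, Oct 6, skipping weekends) reaches Thursday, 6 October 2022.
The last day of the objection period: 7 calendar days after 6 October 2022 is 13 October 2022.
Adding 42 calendar days to 13 October 2022 gives 24 November 2022, which is the last day of the waiting period.
The date closing becomes effective: 43 calendar days after 24 November 2022 is 6 January 2023.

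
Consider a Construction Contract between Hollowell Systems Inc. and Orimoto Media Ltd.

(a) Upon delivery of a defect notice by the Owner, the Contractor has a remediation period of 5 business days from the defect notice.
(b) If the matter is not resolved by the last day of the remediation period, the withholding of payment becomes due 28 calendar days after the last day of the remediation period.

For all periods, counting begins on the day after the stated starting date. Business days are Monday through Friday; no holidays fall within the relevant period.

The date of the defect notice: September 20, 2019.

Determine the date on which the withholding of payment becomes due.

The last day of the remediation period: counting 5 business days from Friday, September 20, 2019 (Sep 23, Sep 24, Sep 25, Sep 26, Sep 27, skipping weekends) reaches Friday, September 27, 2019.
The date on which the withholding of payment becomes due: 28 calendar days after September 27, 2019 is October 25, 2019.

October 25, 2019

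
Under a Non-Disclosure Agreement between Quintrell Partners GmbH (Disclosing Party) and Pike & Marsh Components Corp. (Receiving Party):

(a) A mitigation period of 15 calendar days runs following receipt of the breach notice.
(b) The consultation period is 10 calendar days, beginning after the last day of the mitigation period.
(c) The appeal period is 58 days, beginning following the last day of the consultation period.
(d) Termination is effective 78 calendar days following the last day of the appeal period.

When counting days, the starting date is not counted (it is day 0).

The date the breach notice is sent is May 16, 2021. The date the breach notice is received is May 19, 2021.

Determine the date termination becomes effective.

Oct 27, 2021

The last day of the mitigation period: May 19, 2021 + 15 days = Jun 3, 2021.
The last day of the consultation period: Jun 3, 2021 + 10 days = Jun 13, 2021.
The last day of the appeal period: 58 calendar days after Jun 13, 2021 is Aug 10, 2021.
Adding 78 calendar days to Aug 10, 2021 gives Oct 27, 2021, which is the date termination becomes effective.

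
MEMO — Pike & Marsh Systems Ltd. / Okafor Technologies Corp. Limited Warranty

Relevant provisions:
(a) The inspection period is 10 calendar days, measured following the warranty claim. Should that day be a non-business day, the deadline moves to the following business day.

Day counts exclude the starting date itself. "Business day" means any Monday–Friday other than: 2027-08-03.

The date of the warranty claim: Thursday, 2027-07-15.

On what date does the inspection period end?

Adding 10 calendar days to 2027-07-15 gives 2027-07-25, which is the last day of the inspection period. That falls on a Sunday, so it rolls to the next business day, Monday, 2027-07-26.

2027-07-26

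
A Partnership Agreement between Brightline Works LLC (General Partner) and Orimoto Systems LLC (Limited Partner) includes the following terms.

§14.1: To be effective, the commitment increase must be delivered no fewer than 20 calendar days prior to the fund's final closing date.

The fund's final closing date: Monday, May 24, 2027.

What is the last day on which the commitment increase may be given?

May 4, 2027

Counting back 20 calendar days from May 24, 2027 gives May 4, 2027.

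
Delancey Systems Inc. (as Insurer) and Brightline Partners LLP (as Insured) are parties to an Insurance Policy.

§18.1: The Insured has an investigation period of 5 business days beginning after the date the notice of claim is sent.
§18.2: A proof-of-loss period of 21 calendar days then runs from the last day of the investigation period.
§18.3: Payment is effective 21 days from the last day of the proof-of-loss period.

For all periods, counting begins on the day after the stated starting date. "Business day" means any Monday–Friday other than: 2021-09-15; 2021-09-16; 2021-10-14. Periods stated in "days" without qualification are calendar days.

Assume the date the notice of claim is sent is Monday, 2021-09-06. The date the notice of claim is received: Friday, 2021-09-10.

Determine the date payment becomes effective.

From Monday, 2021-09-06, 5 business days (Sep 7, Sep 8, Sep 9, Sep 10, Sep 13, skipping weekends) brings us to Monday, 2021-09-13, which is the last day of the investigation period.
The last day of the proof-of-loss period: 2021-09-13 + 21 days = 2021-10-04.
The date payment becomes effective: 2021-10-04 + 21 days = 2021-10-25.

2021-10-25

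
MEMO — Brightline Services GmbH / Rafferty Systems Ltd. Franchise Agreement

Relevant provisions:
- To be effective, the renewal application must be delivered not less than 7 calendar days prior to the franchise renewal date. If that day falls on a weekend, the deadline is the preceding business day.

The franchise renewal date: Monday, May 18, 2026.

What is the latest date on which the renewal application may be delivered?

May 11, 2026

May 18, 2026 minus 7 days is May 11, 2026. That is a Monday, so no adjustment is needed.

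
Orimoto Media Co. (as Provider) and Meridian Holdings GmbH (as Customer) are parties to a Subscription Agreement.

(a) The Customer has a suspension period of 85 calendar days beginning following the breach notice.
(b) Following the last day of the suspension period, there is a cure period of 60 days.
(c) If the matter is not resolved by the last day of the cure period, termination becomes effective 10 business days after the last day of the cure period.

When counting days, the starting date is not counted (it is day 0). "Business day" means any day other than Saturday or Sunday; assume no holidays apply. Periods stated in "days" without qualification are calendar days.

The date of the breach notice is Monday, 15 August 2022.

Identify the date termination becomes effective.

20 January 2023

The last day of the suspension period: 15 August 2022 + 85 days = 8 November 2022.
The last day of the cure period: 8 November 2022 + 60 days = 7 January 2023.
From Saturday, 7 January 2023, 10 business days (Jan 9, Jan 10, Jan 11, Jan 12, Jan 13, Jan 16, Jan 17, Jan 18, Jan 19, Jan 20, skipping weekends) brings us to Friday, 20 January 2023, which is the date termination becomes effective.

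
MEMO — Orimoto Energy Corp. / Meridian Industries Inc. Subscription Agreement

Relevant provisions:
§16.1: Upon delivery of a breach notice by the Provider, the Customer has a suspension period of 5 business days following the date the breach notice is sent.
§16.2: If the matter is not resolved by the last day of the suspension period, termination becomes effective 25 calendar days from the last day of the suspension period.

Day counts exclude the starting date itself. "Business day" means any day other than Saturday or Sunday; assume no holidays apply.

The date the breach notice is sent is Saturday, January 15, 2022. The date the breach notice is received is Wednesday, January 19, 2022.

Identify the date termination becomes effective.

The last day of the suspension period: counting 5 business days from Saturday, January 15, 2022 (Jan 17, Jan 18, Jan 19, Jan 20, Jan 21, skipping weekends) reaches Friday, January 21, 2022.
The date termination becomes effective: 25 calendar days after January 21, 2022 is February 15, 2022.

February 15, 2022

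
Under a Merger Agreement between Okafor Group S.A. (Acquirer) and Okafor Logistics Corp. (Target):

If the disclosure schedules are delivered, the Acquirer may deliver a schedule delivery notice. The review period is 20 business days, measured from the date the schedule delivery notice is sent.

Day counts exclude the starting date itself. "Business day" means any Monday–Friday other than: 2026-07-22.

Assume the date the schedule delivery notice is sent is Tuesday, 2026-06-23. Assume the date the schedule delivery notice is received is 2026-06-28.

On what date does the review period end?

From Tuesday, 2026-06-23, 20 business days (Jun 24, Jun 25, Jun 26, Jun 29, …, Jul 17, Jul 20, Jul 21, skipping weekends) brings us to Tuesday, 2026-07-21, which is the last day of the review period.

2026-07-21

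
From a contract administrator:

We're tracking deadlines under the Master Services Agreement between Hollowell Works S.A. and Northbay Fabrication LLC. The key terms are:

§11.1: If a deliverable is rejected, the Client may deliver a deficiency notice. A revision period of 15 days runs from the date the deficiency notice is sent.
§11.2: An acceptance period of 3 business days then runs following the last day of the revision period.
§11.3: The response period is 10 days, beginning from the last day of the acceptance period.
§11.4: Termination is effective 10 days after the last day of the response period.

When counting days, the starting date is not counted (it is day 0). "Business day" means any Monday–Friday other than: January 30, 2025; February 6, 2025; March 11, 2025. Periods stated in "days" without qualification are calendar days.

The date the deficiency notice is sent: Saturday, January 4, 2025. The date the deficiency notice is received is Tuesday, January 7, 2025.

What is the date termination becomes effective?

The last day of the revision period: 15 calendar days after January 4, 2025 is January 19, 2025.
From Sunday, January 19, 2025, 3 business days (Jan 20, Jan 21, Jan 22, skipping weekends) brings us to Wednesday, January 22, 2025, which is the last day of the acceptance period.
Adding 10 calendar days to January 22, 2025 gives February 1, 2025, which is the last day of the response period.
Adding 10 calendar days to February 1, 2025 gives February 11, 2025, which is the date termination becomes effective.

February 11, 2025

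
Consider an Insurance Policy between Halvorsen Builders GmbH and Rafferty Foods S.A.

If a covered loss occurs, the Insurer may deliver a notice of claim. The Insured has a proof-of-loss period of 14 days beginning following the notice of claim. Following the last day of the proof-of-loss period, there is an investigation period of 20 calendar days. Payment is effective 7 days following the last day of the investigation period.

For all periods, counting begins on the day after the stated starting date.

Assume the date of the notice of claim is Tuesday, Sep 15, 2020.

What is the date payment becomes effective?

The last day of the proof-of-loss period: 14 calendar days after Sep 15, 2020 is Sep 29, 2020.
Adding 20 calendar days to Sep 29, 2020 gives Oct 19, 2020, which is the last day of the investigation period.
The date payment becomes effective: Oct 19, 2020 + 7 days = Oct 26, 2020.

Oct 26, 2020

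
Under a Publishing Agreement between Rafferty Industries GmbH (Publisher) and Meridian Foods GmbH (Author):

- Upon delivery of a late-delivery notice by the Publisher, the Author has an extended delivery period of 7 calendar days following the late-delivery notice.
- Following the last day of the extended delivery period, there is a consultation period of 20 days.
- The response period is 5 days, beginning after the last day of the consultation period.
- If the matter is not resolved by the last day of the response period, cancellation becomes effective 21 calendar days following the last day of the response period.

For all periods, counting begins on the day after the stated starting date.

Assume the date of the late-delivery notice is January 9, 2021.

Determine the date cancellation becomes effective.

Adding 7 calendar days to January 9, 2021 gives January 16, 2021, which is the last day of the extended delivery period.
Adding 20 calendar days to January 16, 2021 gives February 5, 2021, which is the last day of the consultation period.
The last day of the response period: February 5, 2021 + 5 days = February 10, 2021.
The date cancellation becomes effective: 21 calendar days after February 10, 2021 is March 3, 2021.

March 3, 2021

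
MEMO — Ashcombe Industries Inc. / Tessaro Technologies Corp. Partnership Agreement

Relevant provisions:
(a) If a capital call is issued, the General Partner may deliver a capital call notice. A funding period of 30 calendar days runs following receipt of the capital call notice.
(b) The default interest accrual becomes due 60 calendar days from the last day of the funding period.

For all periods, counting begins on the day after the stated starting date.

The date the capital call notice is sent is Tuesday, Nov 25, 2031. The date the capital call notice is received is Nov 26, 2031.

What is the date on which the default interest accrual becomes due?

Feb 24, 2032

The last day of the funding period: Nov 26, 2031 + 30 days = Dec 26, 2031.
The date on which the default interest accrual becomes due: 60 calendar days after Dec 26, 2031 is Feb 24, 2032.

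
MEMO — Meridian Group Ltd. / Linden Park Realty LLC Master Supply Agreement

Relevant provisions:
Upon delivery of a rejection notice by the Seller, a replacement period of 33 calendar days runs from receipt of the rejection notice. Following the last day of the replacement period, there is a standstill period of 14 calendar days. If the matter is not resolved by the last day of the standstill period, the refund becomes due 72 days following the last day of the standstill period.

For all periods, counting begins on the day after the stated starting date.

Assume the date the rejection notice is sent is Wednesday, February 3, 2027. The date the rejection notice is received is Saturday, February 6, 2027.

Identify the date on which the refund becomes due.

The last day of the replacement period: February 6, 2027 + 33 days = March 11, 2027.
Adding 14 calendar days to March 11, 2027 gives March 25, 2027, which is the last day of the standstill period.
The date on which the refund becomes due: March 25, 2027 + 72 days = June 5, 2027.

June 5, 2027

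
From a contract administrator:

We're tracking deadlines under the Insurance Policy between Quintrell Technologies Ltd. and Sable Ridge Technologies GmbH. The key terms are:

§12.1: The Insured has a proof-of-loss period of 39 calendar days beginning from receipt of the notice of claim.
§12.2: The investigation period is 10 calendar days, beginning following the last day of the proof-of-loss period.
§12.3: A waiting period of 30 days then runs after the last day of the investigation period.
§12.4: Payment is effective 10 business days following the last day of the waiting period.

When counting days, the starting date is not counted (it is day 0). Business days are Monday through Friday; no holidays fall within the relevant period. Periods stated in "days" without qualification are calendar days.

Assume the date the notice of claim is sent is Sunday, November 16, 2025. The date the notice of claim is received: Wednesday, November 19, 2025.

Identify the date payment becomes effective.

February 20, 2026

Adding 39 calendar days to November 19, 2025 gives December 28, 2025, which is the last day of the proof-of-loss period.
The last day of the investigation period: December 28, 2025 + 10 days = January 7, 2026.
Adding 30 calendar days to January 7, 2026 gives February 6, 2026, which is the last day of the waiting period.
From Friday, February 6, 2026, 10 business days (Feb 9, Feb 10, Feb 11, Feb 12, Feb 13, Feb 16, Feb 17, Feb 18, Feb 19, Feb 20, skipping weekends) brings us to Friday, February 20, 2026, which is the date payment becomes effective.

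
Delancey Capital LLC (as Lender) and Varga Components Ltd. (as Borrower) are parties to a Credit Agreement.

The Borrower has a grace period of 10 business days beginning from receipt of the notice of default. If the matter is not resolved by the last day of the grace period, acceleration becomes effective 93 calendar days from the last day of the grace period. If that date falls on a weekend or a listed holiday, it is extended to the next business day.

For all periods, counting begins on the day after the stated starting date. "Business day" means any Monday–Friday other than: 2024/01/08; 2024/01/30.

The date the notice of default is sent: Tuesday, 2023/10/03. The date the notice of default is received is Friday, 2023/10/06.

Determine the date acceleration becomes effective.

The last day of the grace period: 10 business days after Friday, 2023/10/06, skipping weekends — Oct 9, Oct 10, Oct 11, Oct 12, Oct 13, Oct 16, Oct 17, Oct 18, Oct 19, Oct 20 — lands on Friday, 2023/10/20.
Adding 93 calendar days to 2023/10/20 gives 2024/01/21, which is the date acceleration becomes effective. That falls on a Sunday, so it rolls to the next business day, Monday, 2024/01/22.

2024/01/22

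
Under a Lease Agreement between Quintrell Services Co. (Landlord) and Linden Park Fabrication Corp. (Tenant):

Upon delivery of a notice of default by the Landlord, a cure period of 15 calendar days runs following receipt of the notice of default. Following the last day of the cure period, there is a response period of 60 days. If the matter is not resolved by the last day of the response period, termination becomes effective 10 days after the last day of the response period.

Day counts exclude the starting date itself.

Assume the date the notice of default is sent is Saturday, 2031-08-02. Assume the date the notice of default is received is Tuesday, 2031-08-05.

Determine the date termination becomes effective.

2031-10-29

The last day of the cure period: 15 calendar days after 2031-08-05 is 2031-08-20.
The last day of the response period: 2031-08-20 + 60 days = 2031-10-19.
Adding 10 calendar days to 2031-10-19 gives 2031-10-29, which is the date termination becomes effective.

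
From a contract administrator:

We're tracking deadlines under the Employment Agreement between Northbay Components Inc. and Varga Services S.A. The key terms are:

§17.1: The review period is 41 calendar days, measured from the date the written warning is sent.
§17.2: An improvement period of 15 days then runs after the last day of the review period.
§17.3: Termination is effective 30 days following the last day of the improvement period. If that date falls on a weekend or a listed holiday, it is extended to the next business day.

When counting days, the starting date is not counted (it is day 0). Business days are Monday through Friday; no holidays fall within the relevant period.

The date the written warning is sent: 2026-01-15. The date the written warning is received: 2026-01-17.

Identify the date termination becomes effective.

2026-04-13

Adding 41 calendar days to 2026-01-15 gives 2026-02-25, which is the last day of the review period.
The last day of the improvement period: 2026-02-25 + 15 days = 2026-03-12.
The date termination becomes effective: 30 calendar days after 2026-03-12 is 2026-04-11. That falls on a Saturday, so it rolls to the next business day, Monday, 2026-04-13.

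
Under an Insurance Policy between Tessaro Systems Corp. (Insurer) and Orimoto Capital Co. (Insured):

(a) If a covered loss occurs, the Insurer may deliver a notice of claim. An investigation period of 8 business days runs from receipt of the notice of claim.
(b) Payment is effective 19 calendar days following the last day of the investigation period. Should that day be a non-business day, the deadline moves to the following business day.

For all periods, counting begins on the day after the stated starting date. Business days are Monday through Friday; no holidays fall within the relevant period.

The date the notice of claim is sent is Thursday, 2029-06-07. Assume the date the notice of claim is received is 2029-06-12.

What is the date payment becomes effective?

The last day of the investigation period: counting 8 business days from Tuesday, 2029-06-12 (Jun 13, Jun 14, Jun 15, Jun 18, Jun 19, Jun 20, Jun 21, Jun 22, skipping weekends) reaches Friday, 2029-06-22.
Adding 19 calendar days to 2029-06-22 gives 2029-07-11, which is the date payment becomes effective. 2029-07-11 is a Wednesday, so no roll-forward applies.

2029-07-11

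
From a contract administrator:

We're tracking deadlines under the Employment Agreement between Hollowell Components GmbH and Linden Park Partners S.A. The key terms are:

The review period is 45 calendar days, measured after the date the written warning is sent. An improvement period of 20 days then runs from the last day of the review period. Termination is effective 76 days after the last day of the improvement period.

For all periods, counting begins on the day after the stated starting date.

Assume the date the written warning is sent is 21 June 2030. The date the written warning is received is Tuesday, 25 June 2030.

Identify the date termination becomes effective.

9 November 2030

Adding 45 calendar days to 21 June 2030 gives 5 August 2030, which is the last day of the review period.
Adding 20 calendar days to 5 August 2030 gives 25 August 2030, which is the last day of the improvement period.
The date termination becomes effective: 25 August 2030 + 76 days = 9 November 2030.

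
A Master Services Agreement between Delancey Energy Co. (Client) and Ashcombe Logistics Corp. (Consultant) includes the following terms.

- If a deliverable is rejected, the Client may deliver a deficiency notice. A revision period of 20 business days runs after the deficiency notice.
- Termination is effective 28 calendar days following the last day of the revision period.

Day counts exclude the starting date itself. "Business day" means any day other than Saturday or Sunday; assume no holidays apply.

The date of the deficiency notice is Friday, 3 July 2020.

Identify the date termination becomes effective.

28 August 2020

From Friday, 3 July 2020, 20 business days (Jul 6, Jul 7, Jul 8, Jul 9, …, Jul 29, Jul 30, Jul 31, skipping weekends) brings us to Friday, 31 July 2020, which is the last day of the revision period.
The date termination becomes effective: 28 calendar days after 31 July 2020 is 28 August 2020.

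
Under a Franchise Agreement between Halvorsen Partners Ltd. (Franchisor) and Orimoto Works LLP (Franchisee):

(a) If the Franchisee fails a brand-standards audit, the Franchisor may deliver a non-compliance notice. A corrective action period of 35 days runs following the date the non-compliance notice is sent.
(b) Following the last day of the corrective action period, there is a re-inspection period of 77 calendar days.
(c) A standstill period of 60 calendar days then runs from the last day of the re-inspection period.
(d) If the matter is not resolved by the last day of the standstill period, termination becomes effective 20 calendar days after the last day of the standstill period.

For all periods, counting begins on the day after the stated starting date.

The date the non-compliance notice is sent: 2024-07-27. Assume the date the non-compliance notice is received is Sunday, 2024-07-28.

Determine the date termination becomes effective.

The last day of the corrective action period: 2024-07-27 + 35 days = 2024-08-31.
The last day of the re-inspection period: 2024-08-31 + 77 days = 2024-11-16.
Adding 60 calendar days to 2024-11-16 gives 2025-01-15, which is the last day of the standstill period.
The date termination becomes effective: 20 calendar days after 2025-01-15 is 2025-02-04.

2025-02-04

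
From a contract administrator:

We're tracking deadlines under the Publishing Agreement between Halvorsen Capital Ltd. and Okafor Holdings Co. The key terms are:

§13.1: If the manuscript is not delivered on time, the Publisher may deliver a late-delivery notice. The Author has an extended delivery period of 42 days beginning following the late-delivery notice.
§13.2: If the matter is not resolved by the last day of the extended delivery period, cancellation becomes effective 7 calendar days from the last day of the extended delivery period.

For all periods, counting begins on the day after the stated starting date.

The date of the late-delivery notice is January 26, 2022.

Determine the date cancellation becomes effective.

March 16, 2022

Adding 42 calendar days to January 26, 2022 gives March 9, 2022, which is the last day of the extended delivery period.
The date cancellation becomes effective: March 9, 2022 + 7 days = March 16, 2022.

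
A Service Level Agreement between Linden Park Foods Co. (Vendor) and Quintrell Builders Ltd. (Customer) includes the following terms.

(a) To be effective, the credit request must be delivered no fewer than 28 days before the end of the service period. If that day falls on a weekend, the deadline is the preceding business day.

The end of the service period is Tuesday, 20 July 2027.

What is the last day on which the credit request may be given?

22 June 2027

Counting back 28 calendar days from 20 July 2027 gives 22 June 2027. That is a Tuesday, so no adjustment is needed.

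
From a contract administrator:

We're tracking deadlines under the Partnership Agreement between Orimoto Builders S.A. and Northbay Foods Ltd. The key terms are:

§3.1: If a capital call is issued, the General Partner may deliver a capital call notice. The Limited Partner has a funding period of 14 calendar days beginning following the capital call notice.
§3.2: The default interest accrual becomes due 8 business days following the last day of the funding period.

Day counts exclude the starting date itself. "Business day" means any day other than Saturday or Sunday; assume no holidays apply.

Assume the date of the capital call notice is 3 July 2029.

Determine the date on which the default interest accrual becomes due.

27 July 2029

The last day of the funding period: 14 calendar days after 3 July 2029 is 17 July 2029.
The date on which the default interest accrual becomes due: 8 business days after Tuesday, 17 July 2029, skipping weekends — Jul 18, Jul 19, Jul 20, Jul 23, Jul 24, Jul 25, Jul 26, Jul 27 — lands on Friday, 27 July 2029.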